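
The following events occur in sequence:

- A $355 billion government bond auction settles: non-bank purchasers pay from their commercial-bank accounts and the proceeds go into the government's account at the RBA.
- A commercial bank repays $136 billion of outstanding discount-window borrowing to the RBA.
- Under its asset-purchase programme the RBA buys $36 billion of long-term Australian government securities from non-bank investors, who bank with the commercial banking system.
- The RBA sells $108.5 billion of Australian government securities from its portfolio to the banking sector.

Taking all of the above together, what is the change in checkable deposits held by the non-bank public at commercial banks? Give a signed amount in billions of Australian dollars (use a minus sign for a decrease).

-$319 billion

RBA balance sheet:
  Assets:      Securities −$72.5B, Loans to banks −$136B
  Liabilities: Bank reserves −$563.5B, Government deposits +$355B
Commercial banking system:
  Assets:      Reserves at CB −$563.5B, Securities +$108.5B
  Liabilities: Checkable deposits −$319B, Borrowings from CB −$136B
So the change in checkable deposits held by the non-bank public at commercial banks is -$319 billion.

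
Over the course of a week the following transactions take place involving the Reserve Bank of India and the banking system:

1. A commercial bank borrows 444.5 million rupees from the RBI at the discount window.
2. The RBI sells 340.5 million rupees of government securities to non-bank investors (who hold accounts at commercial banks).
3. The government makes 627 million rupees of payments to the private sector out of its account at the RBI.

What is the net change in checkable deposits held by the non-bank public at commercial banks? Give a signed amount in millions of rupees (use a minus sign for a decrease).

+286.5 million

Discount-window loan 444.5 million rupees: the counterparty is a bank, so public deposits are unchanged → 0.
Asset sale (to non-banks) 340.5 million rupees: non-bank counterparties' bank balances fall → −340.5M.
Government spending 627 million rupees: non-bank counterparties' bank balances rise → +627M.
Net: 0 − 340.5 + 627 = +286.5 million.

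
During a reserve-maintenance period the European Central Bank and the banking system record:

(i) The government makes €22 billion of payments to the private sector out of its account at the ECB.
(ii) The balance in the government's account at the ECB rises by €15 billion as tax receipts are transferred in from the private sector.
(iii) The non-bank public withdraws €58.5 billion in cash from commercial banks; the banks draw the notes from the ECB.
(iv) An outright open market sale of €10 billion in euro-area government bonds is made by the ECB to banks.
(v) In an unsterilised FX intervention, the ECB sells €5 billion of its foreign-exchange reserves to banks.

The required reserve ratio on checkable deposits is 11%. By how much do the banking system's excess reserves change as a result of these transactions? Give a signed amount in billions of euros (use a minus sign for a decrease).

-€60.835 billion

Government spending €22 billion: reserves +€22B, deposits +€22B.
Government account inflow €15 billion: reserves −€15B, deposits −€15B.
Currency withdrawal €58.5 billion: reserves −€58.5B, deposits −€58.5B.
OMO sale (to banks) €10 billion: reserves −€10B, deposits 0.
FX sale €5 billion: reserves −€5B, deposits 0.
Totals: Δreserves = −€66.5B, Δdeposits = −€51.5B.
Δrequired reserves = 11% × −€51.5B = −€5.665B.
Δexcess reserves = Δreserves − Δrequired = −€66.5B − (−€5.665B) = -€60.835 billion.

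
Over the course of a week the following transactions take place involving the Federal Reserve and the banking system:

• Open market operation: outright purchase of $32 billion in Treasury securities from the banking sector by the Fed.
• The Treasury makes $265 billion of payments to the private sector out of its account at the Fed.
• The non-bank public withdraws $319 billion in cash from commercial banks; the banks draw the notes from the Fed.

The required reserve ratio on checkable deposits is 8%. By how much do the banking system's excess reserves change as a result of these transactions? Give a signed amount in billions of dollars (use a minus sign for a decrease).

OMO purchase (from banks) $32 billion: reserves +$32B, deposits 0.
Government spending $265 billion: reserves +$265B, deposits +$265B.
Currency withdrawal $319 billion: reserves −$319B, deposits −$319B.
Totals: Δreserves = −$22B, Δdeposits = −$54B.
Δrequired reserves = 8% × −$54B = −$4.32B.
Δexcess reserves = Δreserves − Δrequired = −$22B − (−$4.32B) = -$17.68 billion.

-$17.68 billion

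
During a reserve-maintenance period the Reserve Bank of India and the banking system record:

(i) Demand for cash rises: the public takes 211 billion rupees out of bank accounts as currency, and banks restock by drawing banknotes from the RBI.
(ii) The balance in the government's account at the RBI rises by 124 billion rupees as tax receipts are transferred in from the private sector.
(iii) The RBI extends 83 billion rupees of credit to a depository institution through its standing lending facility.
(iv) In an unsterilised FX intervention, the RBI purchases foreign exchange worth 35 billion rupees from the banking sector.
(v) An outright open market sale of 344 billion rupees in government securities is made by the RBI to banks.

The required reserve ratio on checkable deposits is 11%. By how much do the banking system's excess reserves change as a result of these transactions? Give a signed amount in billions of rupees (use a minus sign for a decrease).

Currency withdrawal 211 billion rupees: reserves −211B, deposits −211B.
Government account inflow 124 billion rupees: reserves −124B, deposits −124B.
Discount-window loan 83 billion rupees: reserves +83B, deposits 0.
FX purchase 35 billion rupees: reserves +35B, deposits 0.
OMO sale (to banks) 344 billion rupees: reserves −344B, deposits 0.
Totals: Δreserves = −561B, Δdeposits = −335B.
Δrequired reserves = 11% × −335B = −36.85B.
Δexcess reserves = Δreserves − Δrequired = −561B − (−36.85B) = -524.15 billion.

-524.15 billion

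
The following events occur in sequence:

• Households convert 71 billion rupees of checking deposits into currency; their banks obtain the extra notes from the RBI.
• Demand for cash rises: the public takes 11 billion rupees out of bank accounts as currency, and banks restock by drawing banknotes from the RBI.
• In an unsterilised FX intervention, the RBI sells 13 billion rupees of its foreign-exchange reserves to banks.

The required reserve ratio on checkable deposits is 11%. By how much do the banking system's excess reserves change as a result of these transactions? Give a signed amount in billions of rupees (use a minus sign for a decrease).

-85.98 billion

Currency withdrawal 71 billion rupees: reserves −71B, deposits −71B.
Currency withdrawal 11 billion rupees: reserves −11B, deposits −11B.
FX sale 13 billion rupees: reserves −13B, deposits 0.
Totals: Δreserves = −95B, Δdeposits = −82B.
Δrequired reserves = 11% × −82B = −9.02B.
Δexcess reserves = Δreserves − Δrequired = −95B − (−9.02B) = -85.98 billion.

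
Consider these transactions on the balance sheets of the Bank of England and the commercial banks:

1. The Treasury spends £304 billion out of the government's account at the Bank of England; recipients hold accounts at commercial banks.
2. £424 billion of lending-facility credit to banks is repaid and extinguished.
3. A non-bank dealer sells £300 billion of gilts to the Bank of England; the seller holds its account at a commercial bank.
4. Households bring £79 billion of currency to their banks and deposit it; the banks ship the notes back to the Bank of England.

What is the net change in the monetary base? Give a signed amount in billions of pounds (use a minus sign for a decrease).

+£180 billion

Bank of England balance sheet:
  Assets:      Securities +£300B, Loans to banks −£424B
  Liabilities: Bank reserves +£259B, Currency in circulation −£79B, Government deposits −£304B
Commercial banking system:
  Assets:      Reserves at CB +£259B
  Liabilities: Checkable deposits +£683B, Borrowings from CB −£424B
Monetary base = currency + reserves: −£79B + (+£259B) = +£180 billion.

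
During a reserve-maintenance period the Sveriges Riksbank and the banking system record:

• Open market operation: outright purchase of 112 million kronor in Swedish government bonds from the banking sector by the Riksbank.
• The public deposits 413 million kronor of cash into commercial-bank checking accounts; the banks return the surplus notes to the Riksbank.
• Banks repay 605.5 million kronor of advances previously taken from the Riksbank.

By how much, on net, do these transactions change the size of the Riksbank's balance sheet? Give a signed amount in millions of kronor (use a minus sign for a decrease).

Riksbank balance sheet:
  Assets:      Securities +112M, Loans to banks −605.5M
  Liabilities: Bank reserves −80.5M, Currency in circulation −413M
Change in total Riksbank assets = -493.5 million.

-493.5 million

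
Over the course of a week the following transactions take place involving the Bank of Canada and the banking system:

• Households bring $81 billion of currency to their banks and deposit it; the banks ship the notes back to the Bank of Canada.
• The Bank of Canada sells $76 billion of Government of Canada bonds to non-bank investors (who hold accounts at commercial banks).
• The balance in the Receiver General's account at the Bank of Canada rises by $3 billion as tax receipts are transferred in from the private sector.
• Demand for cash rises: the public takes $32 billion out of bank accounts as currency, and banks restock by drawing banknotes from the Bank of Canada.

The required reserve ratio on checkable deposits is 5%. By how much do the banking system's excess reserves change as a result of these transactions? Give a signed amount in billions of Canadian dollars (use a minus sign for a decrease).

-$28.5 billion

Currency deposit $81 billion: reserves +$81B, deposits +$81B.
Asset sale (to non-banks) $76 billion: reserves −$76B, deposits −$76B.
Government account inflow $3 billion: reserves −$3B, deposits −$3B.
Currency withdrawal $32 billion: reserves −$32B, deposits −$32B.
Totals: Δreserves = −$30B, Δdeposits = −$30B.
Δrequired reserves = 5% × −$30B = −$1.5B.
Δexcess reserves = Δreserves − Δrequired = −$30B − (−$1.5B) = -$28.5 billion.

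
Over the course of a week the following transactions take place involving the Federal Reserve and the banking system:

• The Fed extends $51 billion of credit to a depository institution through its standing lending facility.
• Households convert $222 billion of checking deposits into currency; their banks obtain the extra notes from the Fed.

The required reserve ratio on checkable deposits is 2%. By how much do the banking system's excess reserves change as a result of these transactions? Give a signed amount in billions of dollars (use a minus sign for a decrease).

Discount-window loan $51 billion: reserves +$51B, deposits 0.
Currency withdrawal $222 billion: reserves −$222B, deposits −$222B.
Totals: Δreserves = −$171B, Δdeposits = −$222B.
Δrequired reserves = 2% × −$222B = −$4.44B.
Δexcess reserves = Δreserves − Δrequired = −$171B − (−$4.44B) = -$166.56 billion.

-$166.56 billion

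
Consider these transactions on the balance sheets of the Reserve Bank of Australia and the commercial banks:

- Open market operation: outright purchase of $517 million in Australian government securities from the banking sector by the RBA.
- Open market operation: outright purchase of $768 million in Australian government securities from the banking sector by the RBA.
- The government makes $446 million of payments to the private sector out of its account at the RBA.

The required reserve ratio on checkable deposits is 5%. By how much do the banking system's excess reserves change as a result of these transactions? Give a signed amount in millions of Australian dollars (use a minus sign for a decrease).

+$1708.7 million

OMO purchase (from banks) $517 million: reserves +$517M, deposits 0.
OMO purchase (from banks) $768 million: reserves +$768M, deposits 0.
Government spending $446 million: reserves +$446M, deposits +$446M.
Totals: Δreserves = +$1731M, Δdeposits = +$446M.
Δrequired reserves = 5% × +$446M = +$22.3M.
Δexcess reserves = Δreserves − Δrequired = +$1731M − (+$22.3M) = +$1708.7 million.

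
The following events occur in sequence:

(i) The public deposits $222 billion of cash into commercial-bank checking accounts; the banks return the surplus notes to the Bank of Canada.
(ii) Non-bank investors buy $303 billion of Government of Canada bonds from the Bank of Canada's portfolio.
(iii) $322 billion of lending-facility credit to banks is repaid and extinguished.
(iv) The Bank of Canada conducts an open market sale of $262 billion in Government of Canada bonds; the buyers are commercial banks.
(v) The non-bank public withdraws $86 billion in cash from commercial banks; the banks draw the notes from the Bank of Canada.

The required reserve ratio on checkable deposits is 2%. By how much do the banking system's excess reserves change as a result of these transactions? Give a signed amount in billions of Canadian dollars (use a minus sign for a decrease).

-$747.66 billion

Currency deposit $222 billion: reserves +$222B, deposits +$222B.
Asset sale (to non-banks) $303 billion: reserves −$303B, deposits −$303B.
Discount-window repayment $322 billion: reserves −$322B, deposits 0.
OMO sale (to banks) $262 billion: reserves −$262B, deposits 0.
Currency withdrawal $86 billion: reserves −$86B, deposits −$86B.
Totals: Δreserves = −$751B, Δdeposits = −$167B.
Δrequired reserves = 2% × −$167B = −$3.34B.
Δexcess reserves = Δreserves − Δrequired = −$751B − (−$3.34B) = -$747.66 billion.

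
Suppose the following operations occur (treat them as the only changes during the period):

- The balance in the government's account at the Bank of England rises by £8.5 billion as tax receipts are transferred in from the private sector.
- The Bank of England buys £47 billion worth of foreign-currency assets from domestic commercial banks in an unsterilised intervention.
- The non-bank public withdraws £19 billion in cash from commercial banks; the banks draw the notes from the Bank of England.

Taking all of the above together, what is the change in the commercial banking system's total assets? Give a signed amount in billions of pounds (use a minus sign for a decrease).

Bank of England balance sheet:
  Assets:      Foreign assets +£47B
  Liabilities: Bank reserves +£19.5B, Currency in circulation +£19B, Government deposits +£8.5B
Commercial banking system:
  Assets:      Reserves at CB +£19.5B, Foreign assets −£47B
  Liabilities: Checkable deposits −£27.5B
Change in total bank assets = -£27.5 billion.

-£27.5 billion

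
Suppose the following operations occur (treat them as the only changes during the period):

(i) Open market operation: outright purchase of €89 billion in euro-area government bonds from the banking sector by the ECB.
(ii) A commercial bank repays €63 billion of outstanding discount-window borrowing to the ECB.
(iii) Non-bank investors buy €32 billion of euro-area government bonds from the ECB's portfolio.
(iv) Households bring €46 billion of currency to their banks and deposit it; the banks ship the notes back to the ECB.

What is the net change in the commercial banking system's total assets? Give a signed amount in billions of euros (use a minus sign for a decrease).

-€49 billion

OMO purchase (from banks) €89 billion: just an asset swap on bank balance sheets → 0.
Discount-window repayment €63 billion: bank balance sheets shrink → −€63B.
Asset sale (to non-banks) €32 billion: bank balance sheets shrink → −€32B.
Currency deposit €46 billion: bank balance sheets expand → +€46B.
Net: 0 − 63 − 32 + 46 = -€49 billion.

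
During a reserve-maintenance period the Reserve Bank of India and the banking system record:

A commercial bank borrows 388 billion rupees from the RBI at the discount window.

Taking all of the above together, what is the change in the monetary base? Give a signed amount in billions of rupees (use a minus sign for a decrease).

Discount-window loan 388 billion rupees: RBI balance sheet expands → +388B.

+388 billion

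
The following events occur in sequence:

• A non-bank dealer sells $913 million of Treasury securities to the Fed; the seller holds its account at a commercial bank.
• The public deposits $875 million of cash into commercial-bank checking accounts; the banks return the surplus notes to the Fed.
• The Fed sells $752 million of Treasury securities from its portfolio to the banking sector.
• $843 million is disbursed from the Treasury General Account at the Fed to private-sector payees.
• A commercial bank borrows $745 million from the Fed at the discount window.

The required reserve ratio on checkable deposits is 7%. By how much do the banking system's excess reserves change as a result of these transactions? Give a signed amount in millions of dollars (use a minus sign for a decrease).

Asset purchase (from non-banks) $913 million: reserves +$913M, deposits +$913M.
Currency deposit $875 million: reserves +$875M, deposits +$875M.
OMO sale (to banks) $752 million: reserves −$752M, deposits 0.
Government spending $843 million: reserves +$843M, deposits +$843M.
Discount-window loan $745 million: reserves +$745M, deposits 0.
Totals: Δreserves = +$2624M, Δdeposits = +$2631M.
Δrequired reserves = 7% × +$2631M = +$184.17M.
Δexcess reserves = Δreserves − Δrequired = +$2624M − (+$184.17M) = +$2439.83 million.

+$2439.83 million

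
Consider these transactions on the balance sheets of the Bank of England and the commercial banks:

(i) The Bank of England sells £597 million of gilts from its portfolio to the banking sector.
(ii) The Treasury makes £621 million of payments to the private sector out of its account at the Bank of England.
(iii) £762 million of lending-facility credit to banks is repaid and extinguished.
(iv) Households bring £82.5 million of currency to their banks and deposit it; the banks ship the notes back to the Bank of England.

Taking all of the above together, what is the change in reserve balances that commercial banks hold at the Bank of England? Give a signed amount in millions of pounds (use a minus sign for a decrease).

-£655.5 million

OMO sale (to banks) £597 million: the buying banks pay out of their reserve balances → −£597M.
Government spending £621 million: government payments flow into bank reserve accounts → +£621M.
Discount-window repayment £762 million: repayment is debited from reserves → −£762M.
Currency deposit £82.5 million: returned notes are swapped for reserve credit → +£82.5M.
Net: −597 + 621 − 762 + 82.5 = -£655.5 million.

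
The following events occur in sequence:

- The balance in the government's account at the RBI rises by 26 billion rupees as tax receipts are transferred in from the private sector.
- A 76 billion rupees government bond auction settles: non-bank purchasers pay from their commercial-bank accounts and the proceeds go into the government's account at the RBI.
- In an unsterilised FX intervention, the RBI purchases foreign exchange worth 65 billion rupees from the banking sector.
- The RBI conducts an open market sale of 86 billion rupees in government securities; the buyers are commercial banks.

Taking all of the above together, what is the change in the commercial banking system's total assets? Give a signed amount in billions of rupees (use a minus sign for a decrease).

Government account inflow 26 billion rupees: bank balance sheets shrink → −26B.
Government account inflow 76 billion rupees: bank balance sheets shrink → −76B.
FX purchase 65 billion rupees: just an asset swap on bank balance sheets → 0.
OMO sale (to banks) 86 billion rupees: just an asset swap on bank balance sheets → 0.
Net: −26 − 76 + 0 + 0 = -102 billion.

-102 billion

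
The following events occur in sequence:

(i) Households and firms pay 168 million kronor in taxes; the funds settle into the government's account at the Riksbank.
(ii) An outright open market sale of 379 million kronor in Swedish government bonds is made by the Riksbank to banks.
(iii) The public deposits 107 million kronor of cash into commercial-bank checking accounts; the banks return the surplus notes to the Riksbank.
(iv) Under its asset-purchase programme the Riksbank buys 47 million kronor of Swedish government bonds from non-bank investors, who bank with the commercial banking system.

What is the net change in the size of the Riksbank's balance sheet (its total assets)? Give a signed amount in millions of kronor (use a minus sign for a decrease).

-332 million

Government account inflow 168 million kronor: only the composition of liabilities changes → 0.
OMO sale (to banks) 379 million kronor: a Riksbank asset is shed → −379M.
Currency deposit 107 million kronor: only the composition of liabilities changes → 0.
Asset purchase (from non-banks) 47 million kronor: a Riksbank asset is acquired → +47M.
Net: 0 − 379 + 0 + 47 = -332 million.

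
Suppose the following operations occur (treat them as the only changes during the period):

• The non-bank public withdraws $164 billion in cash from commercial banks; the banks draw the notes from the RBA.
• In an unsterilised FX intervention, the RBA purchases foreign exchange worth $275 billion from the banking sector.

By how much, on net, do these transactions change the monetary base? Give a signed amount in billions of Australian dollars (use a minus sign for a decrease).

Currency withdrawal $164 billion: just a shift between currency and reserves — both are base money → 0.
FX purchase $275 billion: RBA balance sheet expands → +$275B.
Net: 0 + 275 = +$275 billion.

+$275 billion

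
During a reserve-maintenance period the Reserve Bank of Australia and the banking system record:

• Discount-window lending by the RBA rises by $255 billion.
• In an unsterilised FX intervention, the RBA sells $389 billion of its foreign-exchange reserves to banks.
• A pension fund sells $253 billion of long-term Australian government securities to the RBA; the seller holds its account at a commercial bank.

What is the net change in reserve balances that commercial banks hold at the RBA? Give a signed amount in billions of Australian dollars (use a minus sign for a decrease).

+$119 billion

Discount-window loan $255 billion: the loan is credited to the bank's reserve account → +$255B.
FX sale $389 billion: the buying banks pay out of their reserve balances → −$389B.
Asset purchase (from non-banks) $253 billion: the RBA pays by crediting reserve accounts → +$253B.
Net: 255 − 389 + 253 = +$119 billion.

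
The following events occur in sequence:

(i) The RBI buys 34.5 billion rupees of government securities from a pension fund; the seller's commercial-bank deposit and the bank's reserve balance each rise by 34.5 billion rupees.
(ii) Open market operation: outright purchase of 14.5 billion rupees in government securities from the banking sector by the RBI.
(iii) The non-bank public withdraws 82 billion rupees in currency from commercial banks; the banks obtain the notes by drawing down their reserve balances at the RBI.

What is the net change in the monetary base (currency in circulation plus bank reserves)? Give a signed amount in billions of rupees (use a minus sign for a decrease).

RBI balance sheet:
  Assets:      Securities +49B
  Liabilities: Bank reserves −33B, Currency in circulation +82B
Commercial banking system:
  Assets:      Reserves at CB −33B, Securities −14.5B
  Liabilities: Checkable deposits −47.5B
Monetary base = currency + reserves: +82B + (−33B) = +49 billion.

+49 billion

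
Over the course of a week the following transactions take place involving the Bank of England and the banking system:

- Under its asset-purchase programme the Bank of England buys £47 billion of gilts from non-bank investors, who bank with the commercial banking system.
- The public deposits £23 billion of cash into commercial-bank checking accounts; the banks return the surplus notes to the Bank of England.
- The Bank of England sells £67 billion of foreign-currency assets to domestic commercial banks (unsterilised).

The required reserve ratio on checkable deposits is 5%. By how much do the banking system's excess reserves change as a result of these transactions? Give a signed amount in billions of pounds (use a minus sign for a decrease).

-£0.5 billion

Asset purchase (from non-banks) £47 billion: reserves +£47B, deposits +£47B.
Currency deposit £23 billion: reserves +£23B, deposits +£23B.
FX sale £67 billion: reserves −£67B, deposits 0.
Totals: Δreserves = +£3B, Δdeposits = +£70B.
Δrequired reserves = 5% × +£70B = +£3.5B.
Δexcess reserves = Δreserves − Δrequired = +£3B − (+£3.5B) = -£0.5 billion.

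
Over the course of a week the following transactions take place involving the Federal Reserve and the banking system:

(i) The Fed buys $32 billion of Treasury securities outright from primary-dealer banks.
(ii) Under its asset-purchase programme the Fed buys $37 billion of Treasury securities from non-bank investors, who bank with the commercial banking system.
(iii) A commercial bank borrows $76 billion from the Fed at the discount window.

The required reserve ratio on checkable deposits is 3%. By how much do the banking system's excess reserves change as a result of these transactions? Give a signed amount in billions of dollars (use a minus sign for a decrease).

+$143.89 billion

OMO purchase (from banks) $32 billion: reserves +$32B, deposits 0.
Asset purchase (from non-banks) $37 billion: reserves +$37B, deposits +$37B.
Discount-window loan $76 billion: reserves +$76B, deposits 0.
Totals: Δreserves = +$145B, Δdeposits = +$37B.
Δrequired reserves = 3% × +$37B = +$1.11B.
Δexcess reserves = Δreserves − Δrequired = +$145B − (+$1.11B) = +$143.89 billion.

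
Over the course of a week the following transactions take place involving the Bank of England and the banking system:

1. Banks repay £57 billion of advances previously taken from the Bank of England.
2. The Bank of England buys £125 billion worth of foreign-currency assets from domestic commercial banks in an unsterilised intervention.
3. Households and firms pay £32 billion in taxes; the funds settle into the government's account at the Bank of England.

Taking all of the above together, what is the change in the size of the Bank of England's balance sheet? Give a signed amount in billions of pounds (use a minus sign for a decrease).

+£68 billion

Bank of England balance sheet:
  Assets:      Loans to banks −£57B, Foreign assets +£125B
  Liabilities: Bank reserves +£36B, Government deposits +£32B
Change in total Bank of England assets = +£68 billion.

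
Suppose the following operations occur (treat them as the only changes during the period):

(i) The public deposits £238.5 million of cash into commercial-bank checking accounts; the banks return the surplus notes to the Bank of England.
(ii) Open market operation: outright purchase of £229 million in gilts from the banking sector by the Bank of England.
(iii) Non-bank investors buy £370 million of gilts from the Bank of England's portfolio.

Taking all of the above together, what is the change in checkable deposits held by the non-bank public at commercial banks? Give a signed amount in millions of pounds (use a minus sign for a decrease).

-£131.5 million

Currency deposit £238.5 million: non-bank counterparties' bank balances rise → +£238.5M.
OMO purchase (from banks) £229 million: the counterparty is a bank, so public deposits are unchanged → 0.
Asset sale (to non-banks) £370 million: non-bank counterparties' bank balances fall → −£370M.
Net: 238.5 + 0 − 370 = -£131.5 million.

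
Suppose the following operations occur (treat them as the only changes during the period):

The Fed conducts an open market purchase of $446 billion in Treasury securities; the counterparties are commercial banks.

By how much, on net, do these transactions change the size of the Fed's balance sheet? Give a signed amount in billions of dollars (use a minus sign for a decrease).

Fed balance sheet:
  Assets:      Securities +$446B
  Liabilities: Bank reserves +$446B
Commercial banking system:
  Assets:      Reserves at CB +$446B, Securities −$446B
  Liabilities: no change
Change in total Fed assets = +$446 billion.

+$446 billion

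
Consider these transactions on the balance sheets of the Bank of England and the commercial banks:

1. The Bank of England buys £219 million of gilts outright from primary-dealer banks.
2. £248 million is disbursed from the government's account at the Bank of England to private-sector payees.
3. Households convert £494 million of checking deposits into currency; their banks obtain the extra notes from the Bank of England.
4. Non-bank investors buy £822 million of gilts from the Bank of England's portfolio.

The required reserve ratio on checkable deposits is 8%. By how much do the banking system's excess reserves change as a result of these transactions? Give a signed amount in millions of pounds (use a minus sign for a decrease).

OMO purchase (from banks) £219 million: reserves +£219M, deposits 0.
Government spending £248 million: reserves +£248M, deposits +£248M.
Currency withdrawal £494 million: reserves −£494M, deposits −£494M.
Asset sale (to non-banks) £822 million: reserves −£822M, deposits −£822M.
Totals: Δreserves = −£849M, Δdeposits = −£1068M.
Δrequired reserves = 8% × −£1068M = −£85.44M.
Δexcess reserves = Δreserves − Δrequired = −£849M − (−£85.44M) = -£763.56 million.

-£763.56 million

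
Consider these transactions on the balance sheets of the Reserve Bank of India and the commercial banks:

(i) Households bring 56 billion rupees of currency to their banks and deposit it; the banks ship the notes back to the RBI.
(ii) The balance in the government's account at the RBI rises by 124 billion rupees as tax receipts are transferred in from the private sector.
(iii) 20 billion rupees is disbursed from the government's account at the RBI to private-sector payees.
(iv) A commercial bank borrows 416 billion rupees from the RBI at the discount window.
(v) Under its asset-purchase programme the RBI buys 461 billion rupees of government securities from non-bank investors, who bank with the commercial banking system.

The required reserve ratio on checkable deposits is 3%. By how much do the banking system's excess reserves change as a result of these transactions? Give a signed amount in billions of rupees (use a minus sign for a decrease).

Currency deposit 56 billion rupees: reserves +56B, deposits +56B.
Government account inflow 124 billion rupees: reserves −124B, deposits −124B.
Government spending 20 billion rupees: reserves +20B, deposits +20B.
Discount-window loan 416 billion rupees: reserves +416B, deposits 0.
Asset purchase (from non-banks) 461 billion rupees: reserves +461B, deposits +461B.
Totals: Δreserves = +829B, Δdeposits = +413B.
Δrequired reserves = 3% × +413B = +12.39B.
Δexcess reserves = Δreserves − Δrequired = +829B − (+12.39B) = +816.61 billion.

+816.61 billion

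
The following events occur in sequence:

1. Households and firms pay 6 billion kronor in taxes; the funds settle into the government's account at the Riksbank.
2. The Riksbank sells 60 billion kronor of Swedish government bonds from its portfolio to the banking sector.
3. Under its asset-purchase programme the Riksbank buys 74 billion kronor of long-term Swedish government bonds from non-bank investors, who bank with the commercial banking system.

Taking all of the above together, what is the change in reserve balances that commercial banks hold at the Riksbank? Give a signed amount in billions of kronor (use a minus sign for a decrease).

+8 billion

Riksbank balance sheet:
  Assets:      Securities +14B
  Liabilities: Bank reserves +8B, Government deposits +6B
So the change in reserve balances that commercial banks hold at the Riksbank is +8 billion.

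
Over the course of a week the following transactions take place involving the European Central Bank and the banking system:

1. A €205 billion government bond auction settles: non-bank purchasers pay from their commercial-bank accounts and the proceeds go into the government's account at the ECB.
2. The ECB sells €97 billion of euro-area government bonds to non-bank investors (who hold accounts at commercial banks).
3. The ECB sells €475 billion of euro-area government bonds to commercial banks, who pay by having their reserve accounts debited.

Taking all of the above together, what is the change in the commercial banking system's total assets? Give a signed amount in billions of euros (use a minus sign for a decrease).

ECB balance sheet:
  Assets:      Securities −€572B
  Liabilities: Bank reserves −€777B, Government deposits +€205B
Commercial banking system:
  Assets:      Reserves at CB −€777B, Securities +€475B
  Liabilities: Checkable deposits −€302B
Change in total bank assets = -€302 billion.

-€302 billion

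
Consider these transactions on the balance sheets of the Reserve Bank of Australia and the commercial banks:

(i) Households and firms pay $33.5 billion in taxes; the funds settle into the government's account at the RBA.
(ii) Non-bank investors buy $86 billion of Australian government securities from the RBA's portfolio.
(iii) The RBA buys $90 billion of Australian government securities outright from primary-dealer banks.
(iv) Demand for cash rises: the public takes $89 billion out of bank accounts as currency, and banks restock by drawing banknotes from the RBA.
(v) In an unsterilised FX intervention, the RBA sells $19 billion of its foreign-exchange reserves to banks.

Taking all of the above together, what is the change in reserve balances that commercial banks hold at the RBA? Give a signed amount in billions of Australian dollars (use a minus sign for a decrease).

RBA balance sheet:
  Assets:      Securities +$4B, Foreign assets −$19B
  Liabilities: Bank reserves −$137.5B, Currency in circulation +$89B, Government deposits +$33.5B
Commercial banking system:
  Assets:      Reserves at CB −$137.5B, Securities −$90B, Foreign assets +$19B
  Liabilities: Checkable deposits −$208.5B
So the change in reserve balances that commercial banks hold at the RBA is -$137.5 billion.

-$137.5 billion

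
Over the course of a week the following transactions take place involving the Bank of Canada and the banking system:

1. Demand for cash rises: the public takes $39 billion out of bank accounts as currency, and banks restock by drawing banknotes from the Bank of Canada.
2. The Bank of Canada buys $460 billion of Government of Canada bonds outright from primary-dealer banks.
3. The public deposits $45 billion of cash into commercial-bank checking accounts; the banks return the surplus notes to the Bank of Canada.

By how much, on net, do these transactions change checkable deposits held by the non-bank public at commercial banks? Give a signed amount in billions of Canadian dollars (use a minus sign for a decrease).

Currency withdrawal $39 billion: non-bank counterparties' bank balances fall → −$39B.
OMO purchase (from banks) $460 billion: the counterparty is a bank, so public deposits are unchanged → 0.
Currency deposit $45 billion: non-bank counterparties' bank balances rise → +$45B.
Net: −39 + 0 + 45 = +$6 billion.

+$6 billion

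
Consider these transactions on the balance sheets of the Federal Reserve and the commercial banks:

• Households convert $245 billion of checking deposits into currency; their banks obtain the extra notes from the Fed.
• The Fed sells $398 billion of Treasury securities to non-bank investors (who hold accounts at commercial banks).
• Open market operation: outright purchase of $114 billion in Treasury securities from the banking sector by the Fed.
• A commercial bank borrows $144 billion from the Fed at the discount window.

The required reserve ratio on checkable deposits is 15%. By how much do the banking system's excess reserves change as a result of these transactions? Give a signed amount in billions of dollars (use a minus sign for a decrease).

Currency withdrawal $245 billion: reserves −$245B, deposits −$245B.
Asset sale (to non-banks) $398 billion: reserves −$398B, deposits −$398B.
OMO purchase (from banks) $114 billion: reserves +$114B, deposits 0.
Discount-window loan $144 billion: reserves +$144B, deposits 0.
Totals: Δreserves = −$385B, Δdeposits = −$643B.
Δrequired reserves = 15% × −$643B = −$96.45B.
Δexcess reserves = Δreserves − Δrequired = −$385B − (−$96.45B) = -$288.55 billion.

-$288.55 billion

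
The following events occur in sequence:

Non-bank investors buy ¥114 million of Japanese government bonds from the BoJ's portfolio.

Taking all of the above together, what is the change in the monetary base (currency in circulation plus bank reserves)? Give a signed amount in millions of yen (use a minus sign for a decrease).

Asset sale (to non-banks) ¥114 million: BoJ balance sheet contracts → −¥114M.

-¥114 million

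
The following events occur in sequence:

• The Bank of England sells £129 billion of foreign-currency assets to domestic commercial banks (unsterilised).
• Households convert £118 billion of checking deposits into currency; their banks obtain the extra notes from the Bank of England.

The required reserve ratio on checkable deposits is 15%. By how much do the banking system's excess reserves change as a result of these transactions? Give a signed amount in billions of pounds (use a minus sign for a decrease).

FX sale £129 billion: reserves −£129B, deposits 0.
Currency withdrawal £118 billion: reserves −£118B, deposits −£118B.
Totals: Δreserves = −£247B, Δdeposits = −£118B.
Δrequired reserves = 15% × −£118B = −£17.7B.
Δexcess reserves = Δreserves − Δrequired = −£247B − (−£17.7B) = -£229.3 billion.

-£229.3 billion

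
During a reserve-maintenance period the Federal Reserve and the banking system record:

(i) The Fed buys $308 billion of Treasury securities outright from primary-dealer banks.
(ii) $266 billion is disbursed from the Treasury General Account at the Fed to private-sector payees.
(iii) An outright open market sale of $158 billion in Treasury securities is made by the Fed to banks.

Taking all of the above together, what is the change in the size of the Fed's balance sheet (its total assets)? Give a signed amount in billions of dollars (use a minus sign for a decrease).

+$150 billion

OMO purchase (from banks) $308 billion: a Fed asset is acquired → +$308B.
Government spending $266 billion: only the composition of liabilities changes → 0.
OMO sale (to banks) $158 billion: a Fed asset is shed → −$158B.
Net: 308 + 0 − 158 = +$150 billion.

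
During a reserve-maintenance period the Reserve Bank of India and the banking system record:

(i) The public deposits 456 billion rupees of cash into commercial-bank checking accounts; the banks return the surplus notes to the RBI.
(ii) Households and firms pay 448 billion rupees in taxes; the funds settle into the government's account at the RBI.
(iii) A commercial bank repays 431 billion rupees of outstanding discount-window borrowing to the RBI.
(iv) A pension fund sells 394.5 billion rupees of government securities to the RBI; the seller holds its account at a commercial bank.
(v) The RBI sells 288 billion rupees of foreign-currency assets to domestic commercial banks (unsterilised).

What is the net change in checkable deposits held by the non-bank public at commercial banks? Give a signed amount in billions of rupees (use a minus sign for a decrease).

+402.5 billion

Currency deposit 456 billion rupees: non-bank counterparties' bank balances rise → +456B.
Government account inflow 448 billion rupees: non-bank counterparties' bank balances fall → −448B.
Discount-window repayment 431 billion rupees: the counterparty is a bank, so public deposits are unchanged → 0.
Asset purchase (from non-banks) 394.5 billion rupees: non-bank counterparties' bank balances rise → +394.5B.
FX sale 288 billion rupees: the counterparty is a bank, so public deposits are unchanged → 0.
Net: 456 − 448 + 0 + 394.5 + 0 = +402.5 billion.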